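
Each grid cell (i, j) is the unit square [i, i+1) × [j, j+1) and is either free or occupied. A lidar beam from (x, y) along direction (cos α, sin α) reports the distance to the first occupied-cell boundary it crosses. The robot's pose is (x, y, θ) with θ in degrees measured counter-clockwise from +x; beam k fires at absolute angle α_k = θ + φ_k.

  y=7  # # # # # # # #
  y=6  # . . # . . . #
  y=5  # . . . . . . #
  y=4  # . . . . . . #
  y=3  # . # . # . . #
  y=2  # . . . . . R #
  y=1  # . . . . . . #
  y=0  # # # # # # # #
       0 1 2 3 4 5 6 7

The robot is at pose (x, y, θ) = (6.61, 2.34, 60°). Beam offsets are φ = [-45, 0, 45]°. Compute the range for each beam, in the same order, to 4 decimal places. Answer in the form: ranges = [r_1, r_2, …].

ranges = [0.4038, 0.7800, 4.8244]

beam 1: φ=-45°, α=15°
  direction (0.9659, 0.2588); cell (6,2); t to first gridline: x 0.4038, y 2.5500 (then +1.0353 / +3.8637)
    (7,2) via x @ 0.4038  # hit
  → r_1 = 0.4038
beam 2: φ=0°, α=60°
  direction (0.5000, 0.8660); cell (6,2); t to first gridline: x 0.7800, y 0.7621 (then +2.0000 / +1.1547)
    (6,3) via y @ 0.7621
    (7,3) via x @ 0.7800  # hit
  → r_2 = 0.7800
beam 3: φ=45°, α=105°
  direction (-0.2588, 0.9659); cell (6,2); t to first gridline: x 2.3569, y 0.6833 (then +3.8637 / +1.0353)
    (6,3) via y @ 0.6833
    (6,4) via y @ 1.7186
    (5,4) via x @ 2.3569
    (5,5) via y @ 2.7538
    (5,6) via y @ 3.7891
    (5,7) via y @ 4.8244  # hit
  → r_3 = 4.8244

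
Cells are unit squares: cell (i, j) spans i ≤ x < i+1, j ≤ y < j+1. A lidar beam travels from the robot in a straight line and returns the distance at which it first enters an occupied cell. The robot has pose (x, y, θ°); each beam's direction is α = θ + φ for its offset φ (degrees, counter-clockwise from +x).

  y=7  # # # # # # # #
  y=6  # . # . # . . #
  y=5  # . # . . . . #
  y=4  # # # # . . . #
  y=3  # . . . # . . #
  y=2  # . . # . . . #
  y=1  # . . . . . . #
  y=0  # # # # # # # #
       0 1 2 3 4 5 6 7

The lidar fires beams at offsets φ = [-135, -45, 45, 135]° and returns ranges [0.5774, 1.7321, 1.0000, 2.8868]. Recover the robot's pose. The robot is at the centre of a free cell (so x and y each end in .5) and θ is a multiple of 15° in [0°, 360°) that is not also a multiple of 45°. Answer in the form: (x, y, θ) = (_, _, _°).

Enumerate (i+0.5, j+0.5, θ) over the 28 free cells and 16 admissible headings. For each, cast all 4 beams and compare to the given ranges.
  (4.5, 4.5, 60°): beam 1 = 0.5176 ≠ 0.5774 ✗
  (6.5, 2.5, 240°): beam 1 = 4.6587 ≠ 0.5774 ✗
  (3.5, 3.5, 165°): beam 2 = 0.5774 ≠ 1.7321 ✗
  …
  (4.5, 5.5, 195°): r_1=0.5774, r_2=1.7321, r_3=1.0000, r_4=2.8868 — all match ✓
Unique over the lattice → pose = (4.5, 5.5, 195°).

(x, y, θ) = (4.5, 5.5, 195°)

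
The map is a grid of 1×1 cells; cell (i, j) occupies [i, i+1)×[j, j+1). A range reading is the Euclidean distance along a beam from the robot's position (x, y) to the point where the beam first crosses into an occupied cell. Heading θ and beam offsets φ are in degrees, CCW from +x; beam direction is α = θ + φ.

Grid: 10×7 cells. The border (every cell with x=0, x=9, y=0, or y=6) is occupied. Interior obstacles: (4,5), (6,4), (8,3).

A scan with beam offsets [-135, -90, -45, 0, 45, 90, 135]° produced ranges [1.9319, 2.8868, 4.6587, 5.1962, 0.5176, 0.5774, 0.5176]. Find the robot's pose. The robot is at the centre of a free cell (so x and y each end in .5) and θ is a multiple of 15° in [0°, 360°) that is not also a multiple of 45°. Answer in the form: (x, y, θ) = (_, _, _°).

(x, y, θ) = (3.5, 5.5, 300°)

Enumerate (i+0.5, j+0.5, θ) over the 37 free cells and 16 admissible headings. For each, cast all 7 beams and compare to the given ranges.
  (2.5, 5.5, 255°): beam 1 = 0.5774 ≠ 1.9319 ✗
  (3.5, 5.5, 75°): beam 1 = 5.1962 ≠ 1.9319 ✗
  (5.5, 5.5, 240°): beam 1 = 0.5176 ≠ 1.9319 ✗
  (8.5, 4.5, 165°): beam 1 = 0.5774 ≠ 1.9319 ✗
  (5.5, 1.5, 30°): beam 1 = 0.5176 ≠ 1.9319 ✗
  …
  (3.5, 5.5, 300°): r_1=1.9319, r_2=2.8868, r_3=4.6587, r_4=5.1962, r_5=0.5176, r_6=0.5774, r_7=0.5176 — all match ✓
Only this pose fits every beam.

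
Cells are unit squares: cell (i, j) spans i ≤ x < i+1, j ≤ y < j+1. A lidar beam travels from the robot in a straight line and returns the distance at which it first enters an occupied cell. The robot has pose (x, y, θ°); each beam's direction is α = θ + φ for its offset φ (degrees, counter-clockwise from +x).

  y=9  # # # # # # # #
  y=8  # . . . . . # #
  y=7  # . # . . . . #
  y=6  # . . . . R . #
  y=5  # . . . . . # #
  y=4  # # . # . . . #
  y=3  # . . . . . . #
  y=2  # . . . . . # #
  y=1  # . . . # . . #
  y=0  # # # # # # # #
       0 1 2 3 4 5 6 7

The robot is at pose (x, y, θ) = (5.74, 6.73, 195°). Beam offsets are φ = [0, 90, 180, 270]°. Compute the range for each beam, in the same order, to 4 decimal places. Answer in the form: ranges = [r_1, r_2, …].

beam 1: φ=0°, α=195°
  cosα=-0.9659 sinα=-0.2588 | (5,6) | tMaxX 0.7661 tMaxY 2.8205 | tΔX 1.0353 tΔY 3.8637
    t=0.7661 [x] (4,6)
    t=1.8014 [x] (3,6)
    t=2.8205 [y] (3,5)
    t=2.8367 [x] (2,5)
    t=3.8719 [x] (1,5)
    t=4.9072 [x] (0,5) — stop
  → r_1 = 4.9072
beam 2: φ=90°, α=285°
  cosα=0.2588 sinα=-0.9659 | (5,6) | tMaxX 1.0046 tMaxY 0.7558 | tΔX 3.8637 tΔY 1.0353
    t=0.7558 [y] (5,5)
    t=1.0046 [x] (6,5) — stop
  → r_2 = 1.0046
beam 3: φ=180°, α=15°
  cosα=0.9659 sinα=0.2588 | (5,6) | tMaxX 0.2692 tMaxY 1.0432 | tΔX 1.0353 tΔY 3.8637
    t=0.2692 [x] (6,6)
    t=1.0432 [y] (6,7)
    t=1.3044 [x] (7,7) — stop
  → r_3 = 1.3044
beam 4: φ=270°, α=105°
  cosα=-0.2588 sinα=0.9659 | (5,6) | tMaxX 2.8591 tMaxY 0.2795 | tΔX 3.8637 tΔY 1.0353
    t=0.2795 [y] (5,7)
    t=1.3148 [y] (5,8)
    t=2.3501 [y] (5,9) — stop
  → r_4 = 2.3501

ranges = [4.9072, 1.0046, 1.3044, 2.3501]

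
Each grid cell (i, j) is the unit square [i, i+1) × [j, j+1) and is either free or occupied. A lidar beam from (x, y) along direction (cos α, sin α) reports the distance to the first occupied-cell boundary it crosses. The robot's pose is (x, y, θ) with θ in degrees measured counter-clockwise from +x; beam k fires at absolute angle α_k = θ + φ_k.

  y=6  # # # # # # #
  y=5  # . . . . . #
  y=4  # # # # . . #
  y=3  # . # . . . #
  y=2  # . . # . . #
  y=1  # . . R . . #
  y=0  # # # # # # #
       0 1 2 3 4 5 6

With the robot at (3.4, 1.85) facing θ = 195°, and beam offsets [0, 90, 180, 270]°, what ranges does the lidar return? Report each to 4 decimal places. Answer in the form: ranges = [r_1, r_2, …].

beam 1: φ=0°, α=195°
  direction (-0.9659, -0.2588); cell (3,1); t to first gridline: x 0.4141, y 3.2841 (then +1.0353 / +3.8637)
    (2,1) via x @ 0.4141
    (1,1) via x @ 1.4494
    (0,1) via x @ 2.4847  # hit
  → r_1 = 2.4847
beam 2: φ=90°, α=285°
  direction (0.2588, -0.9659); cell (3,1); t to first gridline: x 2.3182, y 0.8800 (then +3.8637 / +1.0353)
    (3,0) via y @ 0.8800  # hit
  → r_2 = 0.8800
beam 3: φ=180°, α=15°
  direction (0.9659, 0.2588); cell (3,1); t to first gridline: x 0.6212, y 0.5796 (then +1.0353 / +3.8637)
    (3,2) via y @ 0.5796  # hit
  → r_3 = 0.5796
beam 4: φ=270°, α=105°
  direction (-0.2588, 0.9659); cell (3,1); t to first gridline: x 1.5455, y 0.1553 (then +3.8637 / +1.0353)
    (3,2) via y @ 0.1553  # hit
  → r_4 = 0.1553

ranges = [2.4847, 0.8800, 0.5796, 0.1553]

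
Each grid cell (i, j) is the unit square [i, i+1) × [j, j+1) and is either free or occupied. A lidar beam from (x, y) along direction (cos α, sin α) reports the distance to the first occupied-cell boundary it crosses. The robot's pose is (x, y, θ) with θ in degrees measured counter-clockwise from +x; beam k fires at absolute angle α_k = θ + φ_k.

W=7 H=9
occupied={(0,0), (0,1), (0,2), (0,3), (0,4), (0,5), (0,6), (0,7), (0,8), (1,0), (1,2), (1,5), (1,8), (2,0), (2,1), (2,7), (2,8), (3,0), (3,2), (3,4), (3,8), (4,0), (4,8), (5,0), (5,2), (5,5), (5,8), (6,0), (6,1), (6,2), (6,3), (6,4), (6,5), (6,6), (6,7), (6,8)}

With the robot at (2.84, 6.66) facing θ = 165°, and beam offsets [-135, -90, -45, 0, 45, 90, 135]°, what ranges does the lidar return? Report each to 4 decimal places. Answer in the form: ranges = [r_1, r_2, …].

beam 1: φ=-135°, α=30°
  cosα=0.8660 sinα=0.5000 | (2,6) | tMaxX 0.1848 tMaxY 0.6800 | tΔX 1.1547 tΔY 2.0000
    t=0.1848 [x] (3,6)
    t=0.6800 [y] (3,7)
    t=1.3395 [x] (4,7)
    t=2.4942 [x] (5,7)
    t=2.6800 [y] (5,8) — stop
  → r_1 = 2.6800
beam 2: φ=-90°, α=75°
  cosα=0.2588 sinα=0.9659 | (2,6) | tMaxX 0.6182 tMaxY 0.3520 | tΔX 3.8637 tΔY 1.0353
    t=0.3520 [y] (2,7) — stop
  → r_2 = 0.3520
beam 3: φ=-45°, α=120°
  cosα=-0.5000 sinα=0.8660 | (2,6) | tMaxX 1.6800 tMaxY 0.3926 | tΔX 2.0000 tΔY 1.1547
    t=0.3926 [y] (2,7) — stop
  → r_3 = 0.3926
beam 4: φ=0°, α=165°
  cosα=-0.9659 sinα=0.2588 | (2,6) | tMaxX 0.8696 tMaxY 1.3137 | tΔX 1.0353 tΔY 3.8637
    t=0.8696 [x] (1,6)
    t=1.3137 [y] (1,7)
    t=1.9049 [x] (0,7) — stop
  → r_4 = 1.9049
beam 5: φ=45°, α=210°
  cosα=-0.8660 sinα=-0.5000 | (2,6) | tMaxX 0.9699 tMaxY 1.3200 | tΔX 1.1547 tΔY 2.0000
    t=0.9699 [x] (1,6)
    t=1.3200 [y] (1,5) — stop
  → r_5 = 1.3200
beam 6: φ=90°, α=255°
  cosα=-0.2588 sinα=-0.9659 | (2,6) | tMaxX 3.2455 tMaxY 0.6833 | tΔX 3.8637 tΔY 1.0353
    t=0.6833 [y] (2,5)
    t=1.7186 [y] (2,4)
    t=2.7538 [y] (2,3)
    t=3.2455 [x] (1,3)
    t=3.7891 [y] (1,2) — stop
  → r_6 = 3.7891
beam 7: φ=135°, α=300°
  cosα=0.5000 sinα=-0.8660 | (2,6) | tMaxX 0.3200 tMaxY 0.7621 | tΔX 2.0000 tΔY 1.1547
    t=0.3200 [x] (3,6)
    t=0.7621 [y] (3,5)
    t=1.9168 [y] (3,4) — stop
  → r_7 = 1.9168

ranges = [2.6800, 0.3520, 0.3926, 1.9049, 1.3200, 3.7891, 1.9168]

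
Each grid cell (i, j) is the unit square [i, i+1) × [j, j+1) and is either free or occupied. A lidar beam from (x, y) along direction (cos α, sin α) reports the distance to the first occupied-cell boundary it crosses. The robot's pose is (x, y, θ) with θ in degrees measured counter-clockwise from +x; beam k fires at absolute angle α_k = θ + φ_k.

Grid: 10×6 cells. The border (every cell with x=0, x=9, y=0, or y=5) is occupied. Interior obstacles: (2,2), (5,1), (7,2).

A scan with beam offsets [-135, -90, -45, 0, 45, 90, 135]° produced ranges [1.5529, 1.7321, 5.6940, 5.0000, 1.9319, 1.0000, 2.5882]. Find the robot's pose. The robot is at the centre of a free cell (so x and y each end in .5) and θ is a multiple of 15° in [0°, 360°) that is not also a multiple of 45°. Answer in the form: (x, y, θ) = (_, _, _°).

The pose lattice has 29·16 = 464 candidates. Test each by forward raycasting.
  (1.5, 4.5, 255°): beam 1 = 0.5774 ≠ 1.5529 ✗
  (1.5, 2.5, 15°): beam 1 = 1.0000 ≠ 1.5529 ✗
  (8.5, 2.5, 195°): beam 1 = 1.0000 ≠ 1.5529 ✗
  (4.5, 4.5, 60°): beam 1 = 2.5882 ≠ 1.5529 ✗
  …
  (6.5, 3.5, 210°): r_1=1.5529, r_2=1.7321, r_3=5.6940, r_4=5.0000, r_5=1.9319, r_6=1.0000, r_7=2.5882 — all match ✓
No second candidate reproduces the full scan.

(x, y, θ) = (6.5, 3.5, 210°)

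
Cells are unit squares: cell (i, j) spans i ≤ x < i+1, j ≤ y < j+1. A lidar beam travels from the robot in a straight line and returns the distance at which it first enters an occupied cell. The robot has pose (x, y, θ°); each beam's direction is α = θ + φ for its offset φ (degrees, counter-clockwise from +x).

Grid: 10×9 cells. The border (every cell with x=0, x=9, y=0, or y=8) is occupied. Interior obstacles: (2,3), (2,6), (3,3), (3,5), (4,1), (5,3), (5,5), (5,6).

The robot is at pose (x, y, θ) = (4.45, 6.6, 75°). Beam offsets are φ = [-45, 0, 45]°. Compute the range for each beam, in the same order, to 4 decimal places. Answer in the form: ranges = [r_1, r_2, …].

ranges = [0.6351, 1.4494, 1.6166]

beam 1: φ=-45°, α=30°
  direction (0.8660, 0.5000); cell (4,6); t to first gridline: x 0.6351, y 0.8000 (then +1.1547 / +2.0000)
    (5,6) via x @ 0.6351  # hit
  → r_1 = 0.6351
beam 2: φ=0°, α=75°
  direction (0.2588, 0.9659); cell (4,6); t to first gridline: x 2.1250, y 0.4141 (then +3.8637 / +1.0353)
    (4,7) via y @ 0.4141
    (4,8) via y @ 1.4494  # hit
  → r_2 = 1.4494
beam 3: φ=45°, α=120°
  direction (-0.5000, 0.8660); cell (4,6); t to first gridline: x 0.9000, y 0.4619 (then +2.0000 / +1.1547)
    (4,7) via y @ 0.4619
    (3,7) via x @ 0.9000
    (3,8) via y @ 1.6166  # hit
  → r_3 = 1.6166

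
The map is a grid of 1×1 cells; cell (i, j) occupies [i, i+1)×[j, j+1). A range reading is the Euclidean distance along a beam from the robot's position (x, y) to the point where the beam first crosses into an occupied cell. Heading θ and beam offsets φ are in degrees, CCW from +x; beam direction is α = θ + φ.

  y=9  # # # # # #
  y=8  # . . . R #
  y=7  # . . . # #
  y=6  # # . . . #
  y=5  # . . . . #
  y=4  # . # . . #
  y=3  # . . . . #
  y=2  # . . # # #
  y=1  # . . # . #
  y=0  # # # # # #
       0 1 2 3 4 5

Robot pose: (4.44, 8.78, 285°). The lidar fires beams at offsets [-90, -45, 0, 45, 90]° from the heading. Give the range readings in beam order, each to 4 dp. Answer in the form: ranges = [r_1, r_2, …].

beam 1: φ=-90°, α=195°
  d=(-0.9659,-0.2588)  start (4,8)  tX=0.4555 tY=3.0137  stride 1/|dx|=1.0353 1/|dy|=3.8637
    cross x-line → (3,8), t=0.4555
    cross x-line → (2,8), t=1.4908
    cross x-line → (1,8), t=2.5261
    cross y-line → (1,7), t=3.0137
    cross x-line → (0,7), t=3.5614 (wall)
  → r_1 = 3.5614
beam 2: φ=-45°, α=240°
  d=(-0.5000,-0.8660)  start (4,8)  tX=0.8800 tY=0.9007  stride 1/|dx|=2.0000 1/|dy|=1.1547
    cross x-line → (3,8), t=0.8800
    cross y-line → (3,7), t=0.9007
    cross y-line → (3,6), t=2.0554
    cross x-line → (2,6), t=2.8800
    cross y-line → (2,5), t=3.2101
    cross y-line → (2,4), t=4.3648 (wall)
  → r_2 = 4.3648
beam 3: φ=0°, α=285°
  d=(0.2588,-0.9659)  start (4,8)  tX=2.1637 tY=0.8075  stride 1/|dx|=3.8637 1/|dy|=1.0353
    cross y-line → (4,7), t=0.8075 (wall)
  → r_3 = 0.8075
beam 4: φ=45°, α=330°
  d=(0.8660,-0.5000)  start (4,8)  tX=0.6466 tY=1.5600  stride 1/|dx|=1.1547 1/|dy|=2.0000
    cross x-line → (5,8), t=0.6466 (wall)
  → r_4 = 0.6466
beam 5: φ=90°, α=15°
  d=(0.9659,0.2588)  start (4,8)  tX=0.5798 tY=0.8500  stride 1/|dx|=1.0353 1/|dy|=3.8637
    cross x-line → (5,8), t=0.5798 (wall)
  → r_5 = 0.5798

ranges = [3.5614, 4.3648, 0.8075, 0.6466, 0.5798]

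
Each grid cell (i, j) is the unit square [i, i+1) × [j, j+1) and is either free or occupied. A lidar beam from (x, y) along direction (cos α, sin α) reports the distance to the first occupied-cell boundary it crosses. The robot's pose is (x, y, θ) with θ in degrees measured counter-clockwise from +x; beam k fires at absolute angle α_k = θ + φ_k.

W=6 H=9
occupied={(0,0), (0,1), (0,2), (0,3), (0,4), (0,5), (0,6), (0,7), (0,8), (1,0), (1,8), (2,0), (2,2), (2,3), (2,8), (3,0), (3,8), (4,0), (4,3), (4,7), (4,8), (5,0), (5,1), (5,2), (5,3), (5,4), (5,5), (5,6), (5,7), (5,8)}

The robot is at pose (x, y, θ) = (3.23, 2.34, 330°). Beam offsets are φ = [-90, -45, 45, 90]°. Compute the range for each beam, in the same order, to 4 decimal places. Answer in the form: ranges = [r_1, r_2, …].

ranges = [1.5473, 1.3873, 1.8324, 1.5400]

beam 1: φ=-90°, α=240°
  direction (-0.5000, -0.8660); cell (3,2); t to first gridline: x 0.4600, y 0.3926 (then +2.0000 / +1.1547)
    (3,1) via y @ 0.3926
    (2,1) via x @ 0.4600
    (2,0) via y @ 1.5473  # hit
  → r_1 = 1.5473
beam 2: φ=-45°, α=285°
  direction (0.2588, -0.9659); cell (3,2); t to first gridline: x 2.9751, y 0.3520 (then +3.8637 / +1.0353)
    (3,1) via y @ 0.3520
    (3,0) via y @ 1.3873  # hit
  → r_2 = 1.3873
beam 3: φ=45°, α=15°
  direction (0.9659, 0.2588); cell (3,2); t to first gridline: x 0.7972, y 2.5500 (then +1.0353 / +3.8637)
    (4,2) via x @ 0.7972
    (5,2) via x @ 1.8324  # hit
  → r_3 = 1.8324
beam 4: φ=90°, α=60°
  direction (0.5000, 0.8660); cell (3,2); t to first gridline: x 1.5400, y 0.7621 (then +2.0000 / +1.1547)
    (3,3) via y @ 0.7621
    (4,3) via x @ 1.5400  # hit
  → r_4 = 1.5400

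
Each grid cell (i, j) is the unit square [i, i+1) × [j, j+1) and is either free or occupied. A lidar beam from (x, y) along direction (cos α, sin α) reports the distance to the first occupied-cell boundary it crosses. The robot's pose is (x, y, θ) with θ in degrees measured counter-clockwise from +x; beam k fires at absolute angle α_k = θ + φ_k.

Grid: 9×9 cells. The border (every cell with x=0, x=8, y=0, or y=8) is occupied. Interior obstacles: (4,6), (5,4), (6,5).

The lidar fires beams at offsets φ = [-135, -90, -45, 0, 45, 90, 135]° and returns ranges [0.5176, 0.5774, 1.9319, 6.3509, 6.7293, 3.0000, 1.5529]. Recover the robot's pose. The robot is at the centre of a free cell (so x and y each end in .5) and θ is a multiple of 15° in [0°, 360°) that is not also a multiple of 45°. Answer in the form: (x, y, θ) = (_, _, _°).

The pose lattice has 46·16 = 736 candidates. Test each by forward raycasting.
  (2.5, 6.5, 105°): beam 1 = 3.0000 ≠ 0.5176 ✗
  (2.5, 3.5, 165°): beam 1 = 2.8868 ≠ 0.5176 ✗
  (1.5, 6.5, 240°): beam 1 = 1.5529 ≠ 0.5176 ✗
  (5.5, 1.5, 60°): beam 2 = 1.0000 ≠ 0.5774 ✗
  …
  (2.5, 1.5, 30°): r_1=0.5176, r_2=0.5774, r_3=1.9319, r_4=6.3509, r_5=6.7293, r_6=3.0000, r_7=1.5529 — all match ✓
Unique over the lattice → pose = (2.5, 1.5, 30°).

(x, y, θ) = (2.5, 1.5, 30°)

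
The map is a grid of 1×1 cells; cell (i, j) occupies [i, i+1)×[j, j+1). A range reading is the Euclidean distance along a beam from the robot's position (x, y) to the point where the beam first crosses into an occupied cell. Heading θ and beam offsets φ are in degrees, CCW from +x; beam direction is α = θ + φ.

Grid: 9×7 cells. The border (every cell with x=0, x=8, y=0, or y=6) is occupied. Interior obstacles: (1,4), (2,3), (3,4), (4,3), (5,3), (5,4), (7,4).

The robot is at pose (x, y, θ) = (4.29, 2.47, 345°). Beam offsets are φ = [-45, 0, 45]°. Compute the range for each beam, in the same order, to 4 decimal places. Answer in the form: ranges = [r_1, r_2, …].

ranges = [1.6974, 3.8409, 1.0600]

beam 1: φ=-45°, α=300°
  dir = (cos 300°, sin 300°) = (0.5000, -0.8660); from cell (4,2)
  next x-line at t=1.4200, next y-line at t=0.5427; Δt_x=2.0000, Δt_y=1.1547
    y: enter (4,1) at t=0.5427
    x: enter (5,1) at t=1.4200
    y: enter (5,0) at t=1.6974 ← occupied
  → r_1 = 1.6974
beam 2: φ=0°, α=345°
  dir = (cos 345°, sin 345°) = (0.9659, -0.2588); from cell (4,2)
  next x-line at t=0.7350, next y-line at t=1.8159; Δt_x=1.0353, Δt_y=3.8637
    x: enter (5,2) at t=0.7350
    x: enter (6,2) at t=1.7703
    y: enter (6,1) at t=1.8159
    x: enter (7,1) at t=2.8056
    x: enter (8,1) at t=3.8409 ← occupied
  → r_2 = 3.8409
beam 3: φ=45°, α=30°
  dir = (cos 30°, sin 30°) = (0.8660, 0.5000); from cell (4,2)
  next x-line at t=0.8198, next y-line at t=1.0600; Δt_x=1.1547, Δt_y=2.0000
    x: enter (5,2) at t=0.8198
    y: enter (5,3) at t=1.0600 ← occupied
  → r_3 = 1.0600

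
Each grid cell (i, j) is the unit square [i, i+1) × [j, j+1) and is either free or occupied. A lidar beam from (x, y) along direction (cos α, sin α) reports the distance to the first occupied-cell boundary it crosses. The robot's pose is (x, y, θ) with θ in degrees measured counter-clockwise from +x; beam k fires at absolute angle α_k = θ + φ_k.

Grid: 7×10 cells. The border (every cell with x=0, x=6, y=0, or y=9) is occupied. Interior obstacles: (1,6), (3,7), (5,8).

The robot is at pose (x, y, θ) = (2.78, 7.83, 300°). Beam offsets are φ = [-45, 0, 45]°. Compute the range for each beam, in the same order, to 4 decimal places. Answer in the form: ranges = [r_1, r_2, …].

beam 1: φ=-45°, α=255°
  dir = (cos 255°, sin 255°) = (-0.2588, -0.9659); from cell (2,7)
  next x-line at t=3.0137, next y-line at t=0.8593; Δt_x=3.8637, Δt_y=1.0353
    y: enter (2,6) at t=0.8593
    y: enter (2,5) at t=1.8946
    y: enter (2,4) at t=2.9298
    x: enter (1,4) at t=3.0137
    y: enter (1,3) at t=3.9651
    y: enter (1,2) at t=5.0004
    y: enter (1,1) at t=6.0357
    x: enter (0,1) at t=6.8774 ← occupied
  → r_1 = 6.8774
beam 2: φ=0°, α=300°
  dir = (cos 300°, sin 300°) = (0.5000, -0.8660); from cell (2,7)
  next x-line at t=0.4400, next y-line at t=0.9584; Δt_x=2.0000, Δt_y=1.1547
    x: enter (3,7) at t=0.4400 ← occupied
  → r_2 = 0.4400
beam 3: φ=45°, α=345°
  dir = (cos 345°, sin 345°) = (0.9659, -0.2588); from cell (2,7)
  next x-line at t=0.2278, next y-line at t=3.2069; Δt_x=1.0353, Δt_y=3.8637
    x: enter (3,7) at t=0.2278 ← occupied
  → r_3 = 0.2278

ranges = [6.8774, 0.4400, 0.2278]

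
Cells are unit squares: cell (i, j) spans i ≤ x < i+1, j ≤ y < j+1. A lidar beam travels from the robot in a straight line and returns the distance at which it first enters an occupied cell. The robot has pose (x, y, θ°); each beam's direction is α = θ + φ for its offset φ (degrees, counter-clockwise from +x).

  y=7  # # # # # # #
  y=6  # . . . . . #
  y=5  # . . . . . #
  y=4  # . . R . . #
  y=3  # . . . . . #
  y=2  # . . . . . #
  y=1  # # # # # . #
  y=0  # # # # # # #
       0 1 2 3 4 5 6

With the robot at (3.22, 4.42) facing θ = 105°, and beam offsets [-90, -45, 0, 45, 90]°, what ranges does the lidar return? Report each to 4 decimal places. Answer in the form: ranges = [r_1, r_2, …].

ranges = [2.8781, 2.9791, 2.6710, 2.5634, 2.2983]

beam 1: φ=-90°, α=15°
  cosα=0.9659 sinα=0.2588 | (3,4) | tMaxX 0.8075 tMaxY 2.2409 | tΔX 1.0353 tΔY 3.8637
    t=0.8075 [x] (4,4)
    t=1.8428 [x] (5,4)
    t=2.2409 [y] (5,5)
    t=2.8781 [x] (6,5) — stop
  → r_1 = 2.8781
beam 2: φ=-45°, α=60°
  cosα=0.5000 sinα=0.8660 | (3,4) | tMaxX 1.5600 tMaxY 0.6697 | tΔX 2.0000 tΔY 1.1547
    t=0.6697 [y] (3,5)
    t=1.5600 [x] (4,5)
    t=1.8244 [y] (4,6)
    t=2.9791 [y] (4,7) — stop
  → r_2 = 2.9791
beam 3: φ=0°, α=105°
  cosα=-0.2588 sinα=0.9659 | (3,4) | tMaxX 0.8500 tMaxY 0.6005 | tΔX 3.8637 tΔY 1.0353
    t=0.6005 [y] (3,5)
    t=0.8500 [x] (2,5)
    t=1.6357 [y] (2,6)
    t=2.6710 [y] (2,7) — stop
  → r_3 = 2.6710
beam 4: φ=45°, α=150°
  cosα=-0.8660 sinα=0.5000 | (3,4) | tMaxX 0.2540 tMaxY 1.1600 | tΔX 1.1547 tΔY 2.0000
    t=0.2540 [x] (2,4)
    t=1.1600 [y] (2,5)
    t=1.4087 [x] (1,5)
    t=2.5634 [x] (0,5) — stop
  → r_4 = 2.5634
beam 5: φ=90°, α=195°
  cosα=-0.9659 sinα=-0.2588 | (3,4) | tMaxX 0.2278 tMaxY 1.6228 | tΔX 1.0353 tΔY 3.8637
    t=0.2278 [x] (2,4)
    t=1.2630 [x] (1,4)
    t=1.6228 [y] (1,3)
    t=2.2983 [x] (0,3) — stop
  → r_5 = 2.2983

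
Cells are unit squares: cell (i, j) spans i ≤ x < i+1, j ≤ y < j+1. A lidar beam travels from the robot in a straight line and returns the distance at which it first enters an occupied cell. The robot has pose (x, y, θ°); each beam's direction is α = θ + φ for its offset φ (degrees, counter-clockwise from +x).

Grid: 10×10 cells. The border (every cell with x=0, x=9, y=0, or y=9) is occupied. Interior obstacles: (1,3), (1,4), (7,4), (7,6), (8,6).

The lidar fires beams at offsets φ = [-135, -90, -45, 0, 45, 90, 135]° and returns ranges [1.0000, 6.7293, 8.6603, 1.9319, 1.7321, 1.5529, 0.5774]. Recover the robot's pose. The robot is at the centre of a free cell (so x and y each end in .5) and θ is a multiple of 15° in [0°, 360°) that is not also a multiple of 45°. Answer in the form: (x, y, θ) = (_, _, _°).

(x, y, θ) = (2.5, 1.5, 105°)

Enumerate (i+0.5, j+0.5, θ) over the 59 free cells and 16 admissible headings. For each, cast all 7 beams and compare to the given ranges.
  (3.5, 1.5, 15°): beam 1 = 0.5774 ≠ 1.0000 ✗
  (7.5, 1.5, 15°): beam 1 = 0.5774 ≠ 1.0000 ✗
  (1.5, 5.5, 195°): beam 1 = 4.0415 ≠ 1.0000 ✗
  (2.5, 4.5, 285°): beam 1 = 0.5774 ≠ 1.0000 ✗
  …
  (2.5, 1.5, 105°): r_1=1.0000, r_2=6.7293, r_3=8.6603, r_4=1.9319, r_5=1.7321, r_6=1.5529, r_7=0.5774 — all match ✓
Only this pose fits every beam.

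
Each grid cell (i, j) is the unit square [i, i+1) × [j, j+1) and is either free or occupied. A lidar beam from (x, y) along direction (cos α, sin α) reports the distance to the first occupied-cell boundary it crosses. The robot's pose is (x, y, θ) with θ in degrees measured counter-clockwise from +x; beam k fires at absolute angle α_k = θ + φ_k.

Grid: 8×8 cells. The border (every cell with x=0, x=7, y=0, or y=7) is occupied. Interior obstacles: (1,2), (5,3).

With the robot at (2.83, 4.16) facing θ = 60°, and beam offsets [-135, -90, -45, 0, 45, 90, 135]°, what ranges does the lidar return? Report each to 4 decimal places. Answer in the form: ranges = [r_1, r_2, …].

beam 1: φ=-135°, α=285°
  direction (0.2588, -0.9659); cell (2,4); t to first gridline: x 0.6568, y 0.1656 (then +3.8637 / +1.0353)
    (2,3) via y @ 0.1656
    (3,3) via x @ 0.6568
    (3,2) via y @ 1.2009
    (3,1) via y @ 2.2362
    (3,0) via y @ 3.2715  # hit
  → r_1 = 3.2715
beam 2: φ=-90°, α=330°
  direction (0.8660, -0.5000); cell (2,4); t to first gridline: x 0.1963, y 0.3200 (then +1.1547 / +2.0000)
    (3,4) via x @ 0.1963
    (3,3) via y @ 0.3200
    (4,3) via x @ 1.3510
    (4,2) via y @ 2.3200
    (5,2) via x @ 2.5057
    (6,2) via x @ 3.6604
    (6,1) via y @ 4.3200
    (7,1) via x @ 4.8151  # hit
  → r_2 = 4.8151
beam 3: φ=-45°, α=15°
  direction (0.9659, 0.2588); cell (2,4); t to first gridline: x 0.1760, y 3.2455 (then +1.0353 / +3.8637)
    (3,4) via x @ 0.1760
    (4,4) via x @ 1.2113
    (5,4) via x @ 2.2465
    (5,5) via y @ 3.2455
    (6,5) via x @ 3.2818
    (7,5) via x @ 4.3171  # hit
  → r_3 = 4.3171
beam 4: φ=0°, α=60°
  direction (0.5000, 0.8660); cell (2,4); t to first gridline: x 0.3400, y 0.9699 (then +2.0000 / +1.1547)
    (3,4) via x @ 0.3400
    (3,5) via y @ 0.9699
    (3,6) via y @ 2.1246
    (4,6) via x @ 2.3400
    (4,7) via y @ 3.2793  # hit
  → r_4 = 3.2793
beam 5: φ=45°, α=105°
  direction (-0.2588, 0.9659); cell (2,4); t to first gridline: x 3.2069, y 0.8696 (then +3.8637 / +1.0353)
    (2,5) via y @ 0.8696
    (2,6) via y @ 1.9049
    (2,7) via y @ 2.9402  # hit
  → r_5 = 2.9402
beam 6: φ=90°, α=150°
  direction (-0.8660, 0.5000); cell (2,4); t to first gridline: x 0.9584, y 1.6800 (then +1.1547 / +2.0000)
    (1,4) via x @ 0.9584
    (1,5) via y @ 1.6800
    (0,5) via x @ 2.1131  # hit
  → r_6 = 2.1131
beam 7: φ=135°, α=195°
  direction (-0.9659, -0.2588); cell (2,4); t to first gridline: x 0.8593, y 0.6182 (then +1.0353 / +3.8637)
    (2,3) via y @ 0.6182
    (1,3) via x @ 0.8593
    (0,3) via x @ 1.8946  # hit
  → r_7 = 1.8946

ranges = [3.2715, 4.8151, 4.3171, 3.2793, 2.9402, 2.1131, 1.8946]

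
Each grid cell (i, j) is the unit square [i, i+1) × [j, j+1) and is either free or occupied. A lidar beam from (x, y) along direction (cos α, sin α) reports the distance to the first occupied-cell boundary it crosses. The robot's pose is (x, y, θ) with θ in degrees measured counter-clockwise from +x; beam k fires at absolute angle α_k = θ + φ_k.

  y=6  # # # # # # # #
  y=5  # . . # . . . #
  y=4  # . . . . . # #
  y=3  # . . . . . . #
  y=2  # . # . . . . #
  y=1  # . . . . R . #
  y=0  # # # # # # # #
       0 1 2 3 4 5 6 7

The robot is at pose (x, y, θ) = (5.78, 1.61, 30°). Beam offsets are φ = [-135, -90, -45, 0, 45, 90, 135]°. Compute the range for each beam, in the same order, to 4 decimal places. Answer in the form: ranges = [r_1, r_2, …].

ranges = [0.6315, 0.7044, 1.2630, 1.4087, 2.4743, 3.9144, 2.8781]

beam 1: φ=-135°, α=255°
  direction (-0.2588, -0.9659); cell (5,1); t to first gridline: x 3.0137, y 0.6315 (then +3.8637 / +1.0353)
    (5,0) via y @ 0.6315  # hit
  → r_1 = 0.6315
beam 2: φ=-90°, α=300°
  direction (0.5000, -0.8660); cell (5,1); t to first gridline: x 0.4400, y 0.7044 (then +2.0000 / +1.1547)
    (6,1) via x @ 0.4400
    (6,0) via y @ 0.7044  # hit
  → r_2 = 0.7044
beam 3: φ=-45°, α=345°
  direction (0.9659, -0.2588); cell (5,1); t to first gridline: x 0.2278, y 2.3569 (then +1.0353 / +3.8637)
    (6,1) via x @ 0.2278
    (7,1) via x @ 1.2630  # hit
  → r_3 = 1.2630
beam 4: φ=0°, α=30°
  direction (0.8660, 0.5000); cell (5,1); t to first gridline: x 0.2540, y 0.7800 (then +1.1547 / +2.0000)
    (6,1) via x @ 0.2540
    (6,2) via y @ 0.7800
    (7,2) via x @ 1.4087  # hit
  → r_4 = 1.4087
beam 5: φ=45°, α=75°
  direction (0.2588, 0.9659); cell (5,1); t to first gridline: x 0.8500, y 0.4038 (then +3.8637 / +1.0353)
    (5,2) via y @ 0.4038
    (6,2) via x @ 0.8500
    (6,3) via y @ 1.4390
    (6,4) via y @ 2.4743  # hit
  → r_5 = 2.4743
beam 6: φ=90°, α=120°
  direction (-0.5000, 0.8660); cell (5,1); t to first gridline: x 1.5600, y 0.4503 (then +2.0000 / +1.1547)
    (5,2) via y @ 0.4503
    (4,2) via x @ 1.5600
    (4,3) via y @ 1.6050
    (4,4) via y @ 2.7597
    (3,4) via x @ 3.5600
    (3,5) via y @ 3.9144  # hit
  → r_6 = 3.9144
beam 7: φ=135°, α=165°
  direction (-0.9659, 0.2588); cell (5,1); t to first gridline: x 0.8075, y 1.5068 (then +1.0353 / +3.8637)
    (4,1) via x @ 0.8075
    (4,2) via y @ 1.5068
    (3,2) via x @ 1.8428
    (2,2) via x @ 2.8781  # hit
  → r_7 = 2.8781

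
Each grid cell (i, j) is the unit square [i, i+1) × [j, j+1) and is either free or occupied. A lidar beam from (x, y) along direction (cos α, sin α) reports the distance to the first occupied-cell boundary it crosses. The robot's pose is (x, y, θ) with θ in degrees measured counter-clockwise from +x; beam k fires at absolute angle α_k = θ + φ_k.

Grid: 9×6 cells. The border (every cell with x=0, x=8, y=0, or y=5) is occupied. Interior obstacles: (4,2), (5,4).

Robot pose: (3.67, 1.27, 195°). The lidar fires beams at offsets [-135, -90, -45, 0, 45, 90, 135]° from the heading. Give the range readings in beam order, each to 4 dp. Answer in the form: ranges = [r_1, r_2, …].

ranges = [0.8429, 3.8616, 3.0831, 1.0432, 0.3118, 0.2795, 0.5400]

beam 1: φ=-135°, α=60°
  d=(0.5000,0.8660)  start (3,1)  tX=0.6600 tY=0.8429  stride 1/|dx|=2.0000 1/|dy|=1.1547
    cross x-line → (4,1), t=0.6600
    cross y-line → (4,2), t=0.8429 (wall)
  → r_1 = 0.8429
beam 2: φ=-90°, α=105°
  d=(-0.2588,0.9659)  start (3,1)  tX=2.5887 tY=0.7558  stride 1/|dx|=3.8637 1/|dy|=1.0353
    cross y-line → (3,2), t=0.7558
    cross y-line → (3,3), t=1.7910
    cross x-line → (2,3), t=2.5887
    cross y-line → (2,4), t=2.8263
    cross y-line → (2,5), t=3.8616 (wall)
  → r_2 = 3.8616
beam 3: φ=-45°, α=150°
  d=(-0.8660,0.5000)  start (3,1)  tX=0.7736 tY=1.4600  stride 1/|dx|=1.1547 1/|dy|=2.0000
    cross x-line → (2,1), t=0.7736
    cross y-line → (2,2), t=1.4600
    cross x-line → (1,2), t=1.9283
    cross x-line → (0,2), t=3.0831 (wall)
  → r_3 = 3.0831
beam 4: φ=0°, α=195°
  d=(-0.9659,-0.2588)  start (3,1)  tX=0.6936 tY=1.0432  stride 1/|dx|=1.0353 1/|dy|=3.8637
    cross x-line → (2,1), t=0.6936
    cross y-line → (2,0), t=1.0432 (wall)
  → r_4 = 1.0432
beam 5: φ=45°, α=240°
  d=(-0.5000,-0.8660)  start (3,1)  tX=1.3400 tY=0.3118  stride 1/|dx|=2.0000 1/|dy|=1.1547
    cross y-line → (3,0), t=0.3118 (wall)
  → r_5 = 0.3118
beam 6: φ=90°, α=285°
  d=(0.2588,-0.9659)  start (3,1)  tX=1.2750 tY=0.2795  stride 1/|dx|=3.8637 1/|dy|=1.0353
    cross y-line → (3,0), t=0.2795 (wall)
  → r_6 = 0.2795
beam 7: φ=135°, α=330°
  d=(0.8660,-0.5000)  start (3,1)  tX=0.3811 tY=0.5400  stride 1/|dx|=1.1547 1/|dy|=2.0000
    cross x-line → (4,1), t=0.3811
    cross y-line → (4,0), t=0.5400 (wall)
  → r_7 = 0.5400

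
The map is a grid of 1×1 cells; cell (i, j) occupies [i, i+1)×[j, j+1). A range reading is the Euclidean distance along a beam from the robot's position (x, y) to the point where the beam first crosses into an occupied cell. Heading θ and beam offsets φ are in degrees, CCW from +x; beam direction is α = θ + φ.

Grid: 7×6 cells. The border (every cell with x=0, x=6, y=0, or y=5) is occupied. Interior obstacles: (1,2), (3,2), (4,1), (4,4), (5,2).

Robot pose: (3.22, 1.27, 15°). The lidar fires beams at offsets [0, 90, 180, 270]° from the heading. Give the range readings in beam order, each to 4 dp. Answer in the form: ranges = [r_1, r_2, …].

beam 1: φ=0°, α=15°
  cosα=0.9659 sinα=0.2588 | (3,1) | tMaxX 0.8075 tMaxY 2.8205 | tΔX 1.0353 tΔY 3.8637
    t=0.8075 [x] (4,1) — stop
  → r_1 = 0.8075
beam 2: φ=90°, α=105°
  cosα=-0.2588 sinα=0.9659 | (3,1) | tMaxX 0.8500 tMaxY 0.7558 | tΔX 3.8637 tΔY 1.0353
    t=0.7558 [y] (3,2) — stop
  → r_2 = 0.7558
beam 3: φ=180°, α=195°
  cosα=-0.9659 sinα=-0.2588 | (3,1) | tMaxX 0.2278 tMaxY 1.0432 | tΔX 1.0353 tΔY 3.8637
    t=0.2278 [x] (2,1)
    t=1.0432 [y] (2,0) — stop
  → r_3 = 1.0432
beam 4: φ=270°, α=285°
  cosα=0.2588 sinα=-0.9659 | (3,1) | tMaxX 3.0137 tMaxY 0.2795 | tΔX 3.8637 tΔY 1.0353
    t=0.2795 [y] (3,0) — stop
  → r_4 = 0.2795

ranges = [0.8075, 0.7558, 1.0432, 0.2795]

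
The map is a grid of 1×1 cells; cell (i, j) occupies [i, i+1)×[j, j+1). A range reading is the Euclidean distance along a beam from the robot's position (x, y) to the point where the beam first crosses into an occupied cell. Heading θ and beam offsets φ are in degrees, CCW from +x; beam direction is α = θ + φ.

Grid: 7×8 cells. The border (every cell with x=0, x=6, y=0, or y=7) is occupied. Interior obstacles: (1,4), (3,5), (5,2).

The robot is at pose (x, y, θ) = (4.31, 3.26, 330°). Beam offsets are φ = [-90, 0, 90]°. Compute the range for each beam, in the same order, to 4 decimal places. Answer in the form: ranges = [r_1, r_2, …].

ranges = [2.6096, 0.7967, 3.3800]

beam 1: φ=-90°, α=240°
  dir = (cos 240°, sin 240°) = (-0.5000, -0.8660); from cell (4,3)
  next x-line at t=0.6200, next y-line at t=0.3002; Δt_x=2.0000, Δt_y=1.1547
    y: enter (4,2) at t=0.3002
    x: enter (3,2) at t=0.6200
    y: enter (3,1) at t=1.4549
    y: enter (3,0) at t=2.6096 ← occupied
  → r_1 = 2.6096
beam 2: φ=0°, α=330°
  dir = (cos 330°, sin 330°) = (0.8660, -0.5000); from cell (4,3)
  next x-line at t=0.7967, next y-line at t=0.5200; Δt_x=1.1547, Δt_y=2.0000
    y: enter (4,2) at t=0.5200
    x: enter (5,2) at t=0.7967 ← occupied
  → r_2 = 0.7967
beam 3: φ=90°, α=60°
  dir = (cos 60°, sin 60°) = (0.5000, 0.8660); from cell (4,3)
  next x-line at t=1.3800, next y-line at t=0.8545; Δt_x=2.0000, Δt_y=1.1547
    y: enter (4,4) at t=0.8545
    x: enter (5,4) at t=1.3800
    y: enter (5,5) at t=2.0092
    y: enter (5,6) at t=3.1639
    x: enter (6,6) at t=3.3800 ← occupied
  → r_3 = 3.3800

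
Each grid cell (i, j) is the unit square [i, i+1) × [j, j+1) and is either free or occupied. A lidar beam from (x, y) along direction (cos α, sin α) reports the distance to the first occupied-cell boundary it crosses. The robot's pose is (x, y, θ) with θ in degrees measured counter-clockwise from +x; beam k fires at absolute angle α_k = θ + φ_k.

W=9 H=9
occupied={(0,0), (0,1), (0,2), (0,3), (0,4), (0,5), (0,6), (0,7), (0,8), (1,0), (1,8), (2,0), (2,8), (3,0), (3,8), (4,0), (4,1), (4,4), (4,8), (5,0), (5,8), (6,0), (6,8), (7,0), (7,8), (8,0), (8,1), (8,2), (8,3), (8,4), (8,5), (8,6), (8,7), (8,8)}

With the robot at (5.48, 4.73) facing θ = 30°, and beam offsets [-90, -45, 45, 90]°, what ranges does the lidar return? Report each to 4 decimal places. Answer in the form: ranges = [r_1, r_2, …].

beam 1: φ=-90°, α=300°
  cosα=0.5000 sinα=-0.8660 | (5,4) | tMaxX 1.0400 tMaxY 0.8429 | tΔX 2.0000 tΔY 1.1547
    t=0.8429 [y] (5,3)
    t=1.0400 [x] (6,3)
    t=1.9976 [y] (6,2)
    t=3.0400 [x] (7,2)
    t=3.1523 [y] (7,1)
    t=4.3070 [y] (7,0) — stop
  → r_1 = 4.3070
beam 2: φ=-45°, α=345°
  cosα=0.9659 sinα=-0.2588 | (5,4) | tMaxX 0.5383 tMaxY 2.8205 | tΔX 1.0353 tΔY 3.8637
    t=0.5383 [x] (6,4)
    t=1.5736 [x] (7,4)
    t=2.6089 [x] (8,4) — stop
  → r_2 = 2.6089
beam 3: φ=45°, α=75°
  cosα=0.2588 sinα=0.9659 | (5,4) | tMaxX 2.0091 tMaxY 0.2795 | tΔX 3.8637 tΔY 1.0353
    t=0.2795 [y] (5,5)
    t=1.3148 [y] (5,6)
    t=2.0091 [x] (6,6)
    t=2.3501 [y] (6,7)
    t=3.3854 [y] (6,8) — stop
  → r_3 = 3.3854
beam 4: φ=90°, α=120°
  cosα=-0.5000 sinα=0.8660 | (5,4) | tMaxX 0.9600 tMaxY 0.3118 | tΔX 2.0000 tΔY 1.1547
    t=0.3118 [y] (5,5)
    t=0.9600 [x] (4,5)
    t=1.4665 [y] (4,6)
    t=2.6212 [y] (4,7)
    t=2.9600 [x] (3,7)
    t=3.7759 [y] (3,8) — stop
  → r_4 = 3.7759

ranges = [4.3070, 2.6089, 3.3854, 3.7759]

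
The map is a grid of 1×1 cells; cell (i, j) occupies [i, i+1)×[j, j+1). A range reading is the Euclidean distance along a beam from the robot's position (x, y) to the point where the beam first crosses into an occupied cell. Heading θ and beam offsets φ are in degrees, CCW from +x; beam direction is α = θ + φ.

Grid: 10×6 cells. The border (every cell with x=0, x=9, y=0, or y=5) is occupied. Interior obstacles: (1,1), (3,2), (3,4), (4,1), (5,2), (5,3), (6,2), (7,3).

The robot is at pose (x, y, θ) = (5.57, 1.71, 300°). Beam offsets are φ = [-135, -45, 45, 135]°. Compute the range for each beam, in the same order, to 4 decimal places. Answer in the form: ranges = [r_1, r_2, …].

ranges = [0.5901, 0.7350, 2.7432, 0.3002]

beam 1: φ=-135°, α=165°
  cosα=-0.9659 sinα=0.2588 | (5,1) | tMaxX 0.5901 tMaxY 1.1205 | tΔX 1.0353 tΔY 3.8637
    t=0.5901 [x] (4,1) — stop
  → r_1 = 0.5901
beam 2: φ=-45°, α=255°
  cosα=-0.2588 sinα=-0.9659 | (5,1) | tMaxX 2.2023 tMaxY 0.7350 | tΔX 3.8637 tΔY 1.0353
    t=0.7350 [y] (5,0) — stop
  → r_2 = 0.7350
beam 3: φ=45°, α=345°
  cosα=0.9659 sinα=-0.2588 | (5,1) | tMaxX 0.4452 tMaxY 2.7432 | tΔX 1.0353 tΔY 3.8637
    t=0.4452 [x] (6,1)
    t=1.4804 [x] (7,1)
    t=2.5157 [x] (8,1)
    t=2.7432 [y] (8,0) — stop
  → r_3 = 2.7432
beam 4: φ=135°, α=75°
  cosα=0.2588 sinα=0.9659 | (5,1) | tMaxX 1.6614 tMaxY 0.3002 | tΔX 3.8637 tΔY 1.0353
    t=0.3002 [y] (5,2) — stop
  → r_4 = 0.3002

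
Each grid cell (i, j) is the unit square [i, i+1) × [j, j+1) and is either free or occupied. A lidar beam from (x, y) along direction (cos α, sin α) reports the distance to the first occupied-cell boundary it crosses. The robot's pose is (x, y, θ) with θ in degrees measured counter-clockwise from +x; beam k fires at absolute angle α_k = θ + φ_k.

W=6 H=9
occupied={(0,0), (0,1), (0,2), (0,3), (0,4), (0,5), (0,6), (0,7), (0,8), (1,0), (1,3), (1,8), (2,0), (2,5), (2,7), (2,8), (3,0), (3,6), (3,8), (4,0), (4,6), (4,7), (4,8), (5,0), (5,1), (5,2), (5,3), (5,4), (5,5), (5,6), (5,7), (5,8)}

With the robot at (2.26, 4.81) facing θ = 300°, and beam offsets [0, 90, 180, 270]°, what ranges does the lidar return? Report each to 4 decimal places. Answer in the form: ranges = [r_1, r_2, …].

beam 1: φ=0°, α=300°
  dir = (cos 300°, sin 300°) = (0.5000, -0.8660); from cell (2,4)
  next x-line at t=1.4800, next y-line at t=0.9353; Δt_x=2.0000, Δt_y=1.1547
    y: enter (2,3) at t=0.9353
    x: enter (3,3) at t=1.4800
    y: enter (3,2) at t=2.0900
    y: enter (3,1) at t=3.2447
    x: enter (4,1) at t=3.4800
    y: enter (4,0) at t=4.3994 ← occupied
  → r_1 = 4.3994
beam 2: φ=90°, α=30°
  dir = (cos 30°, sin 30°) = (0.8660, 0.5000); from cell (2,4)
  next x-line at t=0.8545, next y-line at t=0.3800; Δt_x=1.1547, Δt_y=2.0000
    y: enter (2,5) at t=0.3800 ← occupied
  → r_2 = 0.3800
beam 3: φ=180°, α=120°
  dir = (cos 120°, sin 120°) = (-0.5000, 0.8660); from cell (2,4)
  next x-line at t=0.5200, next y-line at t=0.2194; Δt_x=2.0000, Δt_y=1.1547
    y: enter (2,5) at t=0.2194 ← occupied
  → r_3 = 0.2194
beam 4: φ=270°, α=210°
  dir = (cos 210°, sin 210°) = (-0.8660, -0.5000); from cell (2,4)
  next x-line at t=0.3002, next y-line at t=1.6200; Δt_x=1.1547, Δt_y=2.0000
    x: enter (1,4) at t=0.3002
    x: enter (0,4) at t=1.4549 ← occupied
  → r_4 = 1.4549

ranges = [4.3994, 0.3800, 0.2194, 1.4549]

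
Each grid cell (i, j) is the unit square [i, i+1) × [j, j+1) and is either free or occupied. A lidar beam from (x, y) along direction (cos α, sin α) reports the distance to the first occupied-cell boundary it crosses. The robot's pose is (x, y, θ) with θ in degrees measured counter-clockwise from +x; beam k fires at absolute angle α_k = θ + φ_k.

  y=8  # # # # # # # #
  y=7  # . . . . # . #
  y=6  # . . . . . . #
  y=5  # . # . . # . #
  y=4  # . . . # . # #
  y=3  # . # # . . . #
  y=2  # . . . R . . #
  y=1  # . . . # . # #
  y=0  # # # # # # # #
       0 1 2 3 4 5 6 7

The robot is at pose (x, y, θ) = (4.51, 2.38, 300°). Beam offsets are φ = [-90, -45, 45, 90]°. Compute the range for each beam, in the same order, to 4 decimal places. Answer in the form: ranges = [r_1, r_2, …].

beam 1: φ=-90°, α=210°
  dir = (cos 210°, sin 210°) = (-0.8660, -0.5000); from cell (4,2)
  next x-line at t=0.5889, next y-line at t=0.7600; Δt_x=1.1547, Δt_y=2.0000
    x: enter (3,2) at t=0.5889
    y: enter (3,1) at t=0.7600
    x: enter (2,1) at t=1.7436
    y: enter (2,0) at t=2.7600 ← occupied
  → r_1 = 2.7600
beam 2: φ=-45°, α=255°
  dir = (cos 255°, sin 255°) = (-0.2588, -0.9659); from cell (4,2)
  next x-line at t=1.9705, next y-line at t=0.3934; Δt_x=3.8637, Δt_y=1.0353
    y: enter (4,1) at t=0.3934 ← occupied
  → r_2 = 0.3934
beam 3: φ=45°, α=345°
  dir = (cos 345°, sin 345°) = (0.9659, -0.2588); from cell (4,2)
  next x-line at t=0.5073, next y-line at t=1.4682; Δt_x=1.0353, Δt_y=3.8637
    x: enter (5,2) at t=0.5073
    y: enter (5,1) at t=1.4682
    x: enter (6,1) at t=1.5426 ← occupied
  → r_3 = 1.5426
beam 4: φ=90°, α=30°
  dir = (cos 30°, sin 30°) = (0.8660, 0.5000); from cell (4,2)
  next x-line at t=0.5658, next y-line at t=1.2400; Δt_x=1.1547, Δt_y=2.0000
    x: enter (5,2) at t=0.5658
    y: enter (5,3) at t=1.2400
    x: enter (6,3) at t=1.7205
    x: enter (7,3) at t=2.8752 ← occupied
  → r_4 = 2.8752

ranges = [2.7600, 0.3934, 1.5426, 2.8752]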